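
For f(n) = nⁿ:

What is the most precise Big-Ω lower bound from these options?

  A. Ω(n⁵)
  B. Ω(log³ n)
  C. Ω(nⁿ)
C

f(n) = nⁿ is Ω(nⁿ).
All listed options are valid Big-Ω bounds (lower bounds),
but Ω(nⁿ) is the tightest (largest valid bound).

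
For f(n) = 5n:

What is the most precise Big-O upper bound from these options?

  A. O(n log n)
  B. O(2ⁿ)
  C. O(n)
C

f(n) = 5n is O(n).
All listed options are valid Big-O bounds (upper bounds),
but O(n) is the tightest (smallest valid bound).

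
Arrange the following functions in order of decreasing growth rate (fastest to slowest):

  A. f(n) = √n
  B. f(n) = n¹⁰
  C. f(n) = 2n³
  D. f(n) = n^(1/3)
B > C > A > D

Comparing growth rates:
B = n¹⁰ is O(n¹⁰)
C = 2n³ is O(n³)
A = √n is O(√n)
D = n^(1/3) is O(n^(1/3))

Therefore, the order from fastest to slowest is: B > C > A > D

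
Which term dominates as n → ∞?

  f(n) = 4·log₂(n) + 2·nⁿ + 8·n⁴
2·nⁿ

Looking at each term:
  - 4·log₂(n) is O(log n)
  - 2·nⁿ is O(nⁿ)
  - 8·n⁴ is O(n⁴)

The term 2·nⁿ (O(nⁿ)) grows fastest and dominates all others.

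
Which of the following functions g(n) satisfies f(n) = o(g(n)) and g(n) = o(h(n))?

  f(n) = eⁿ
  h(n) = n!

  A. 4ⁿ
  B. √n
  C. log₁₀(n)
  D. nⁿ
A

We need g(n) with eⁿ = o(g(n)) and g(n) = o(n!), i.e. O(eⁿ) ≺ g ≺ O(n!).
Check each option:
  A. 4ⁿ — O(4ⁿ) is strictly between O(eⁿ) and O(n!) ✓
  B. √n — O(√n) does not grow strictly faster than f(n)
  C. log₁₀(n) — O(log n) does not grow strictly faster than f(n)
  D. nⁿ — O(nⁿ) does not grow strictly slower than h(n)

Only option A (4ⁿ) lies strictly between.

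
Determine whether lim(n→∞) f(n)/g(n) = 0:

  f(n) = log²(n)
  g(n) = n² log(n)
True

f(n) = log²(n) is O(log² n), and g(n) = n² log(n) is O(n² log n).
Since O(log² n) grows strictly slower than O(n² log n), f(n) = o(g(n)) is true.
This means lim(n→∞) f(n)/g(n) = 0.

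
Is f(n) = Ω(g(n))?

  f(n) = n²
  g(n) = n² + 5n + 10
True

f(n) = n² and g(n) = n² + 5n + 10 are both O(n²).
Big-Ω permits equal growth rates (f ≥ c·g for some c > 0), so f(n) = Ω(g(n)) is true.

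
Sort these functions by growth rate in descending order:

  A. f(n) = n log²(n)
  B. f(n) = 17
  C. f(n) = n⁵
C > A > B

Comparing growth rates:
C = n⁵ is O(n⁵)
A = n log²(n) is O(n log² n)
B = 17 is O(1)

Therefore, the order from fastest to slowest is: C > A > B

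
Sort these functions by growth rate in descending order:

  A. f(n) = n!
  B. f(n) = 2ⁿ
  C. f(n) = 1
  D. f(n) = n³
A > B > D > C

Comparing growth rates:
A = n! is O(n!)
B = 2ⁿ is O(2ⁿ)
D = n³ is O(n³)
C = 1 is O(1)

Therefore, the order from fastest to slowest is: A > B > D > C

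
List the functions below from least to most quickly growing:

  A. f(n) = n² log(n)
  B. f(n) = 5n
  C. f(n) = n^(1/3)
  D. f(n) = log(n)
D < C < B < A

Comparing growth rates:
D = log(n) is O(log n)
C = n^(1/3) is O(n^(1/3))
B = 5n is O(n)
A = n² log(n) is O(n² log n)

Therefore, the order from slowest to fastest is: D < C < B < A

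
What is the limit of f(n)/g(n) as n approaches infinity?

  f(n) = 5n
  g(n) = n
5

Since 5n and n have the same growth rate (O(n)),
the ratio converges to a constant: 5.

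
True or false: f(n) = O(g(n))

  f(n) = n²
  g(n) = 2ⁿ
True

f(n) = n² is O(n²), and g(n) = 2ⁿ is O(2ⁿ).
Since O(n²) ⊆ O(2ⁿ) (f grows no faster than g), f(n) = O(g(n)) is true.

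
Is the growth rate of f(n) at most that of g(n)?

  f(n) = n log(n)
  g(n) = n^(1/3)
False

f(n) = n log(n) is O(n log n), and g(n) = n^(1/3) is O(n^(1/3)).
Since O(n log n) grows faster than O(n^(1/3)), f(n) = O(g(n)) is false.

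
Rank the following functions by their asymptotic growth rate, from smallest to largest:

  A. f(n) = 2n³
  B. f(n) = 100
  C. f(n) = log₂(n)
B < C < A

Comparing growth rates:
B = 100 is O(1)
C = log₂(n) is O(log n)
A = 2n³ is O(n³)

Therefore, the order from slowest to fastest is: B < C < A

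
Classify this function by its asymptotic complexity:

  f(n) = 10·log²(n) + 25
O(log² n)

The dominant term in 10·log²(n) + 25 is 10·log²(n), which is Θ(log² n).
Lower-order terms (25) are asymptotically negligible.
Constants are absorbed, so the tightest bound is O(log² n).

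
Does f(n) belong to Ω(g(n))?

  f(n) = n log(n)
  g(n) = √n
True

f(n) = n log(n) is O(n log n), and g(n) = √n is O(√n).
Since O(n log n) grows at least as fast as O(√n), f(n) = Ω(g(n)) is true.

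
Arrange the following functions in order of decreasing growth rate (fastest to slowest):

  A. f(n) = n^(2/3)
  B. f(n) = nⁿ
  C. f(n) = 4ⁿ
B > C > A

Comparing growth rates:
B = nⁿ is O(nⁿ)
C = 4ⁿ is O(4ⁿ)
A = n^(2/3) is O(n^(2/3))

Therefore, the order from fastest to slowest is: B > C > A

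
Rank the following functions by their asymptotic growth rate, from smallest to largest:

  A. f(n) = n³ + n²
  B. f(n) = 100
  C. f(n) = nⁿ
B < A < C

Comparing growth rates:
B = 100 is O(1)
A = n³ + n² is O(n³)
C = nⁿ is O(nⁿ)

Therefore, the order from slowest to fastest is: B < A < C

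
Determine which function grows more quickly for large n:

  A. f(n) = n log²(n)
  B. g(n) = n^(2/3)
A

f(n) = n log²(n) is O(n log² n), while g(n) = n^(2/3) is O(n^(2/3)).
Since O(n log² n) grows faster than O(n^(2/3)), f(n) dominates.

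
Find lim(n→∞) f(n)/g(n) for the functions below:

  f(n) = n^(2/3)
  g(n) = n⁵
0

Since n^(2/3) (O(n^(2/3))) grows slower than n⁵ (O(n⁵)),
the ratio f(n)/g(n) → 0 as n → ∞.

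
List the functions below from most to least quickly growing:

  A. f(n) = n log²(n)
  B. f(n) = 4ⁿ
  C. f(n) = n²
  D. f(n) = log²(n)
B > C > A > D

Comparing growth rates:
B = 4ⁿ is O(4ⁿ)
C = n² is O(n²)
A = n log²(n) is O(n log² n)
D = log²(n) is O(log² n)

Therefore, the order from fastest to slowest is: B > C > A > D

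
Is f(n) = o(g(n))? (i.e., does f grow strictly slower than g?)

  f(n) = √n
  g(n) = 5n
True

f(n) = √n is O(√n), and g(n) = 5n is O(n).
Since O(√n) grows strictly slower than O(n), f(n) = o(g(n)) is true.
This means lim(n→∞) f(n)/g(n) = 0.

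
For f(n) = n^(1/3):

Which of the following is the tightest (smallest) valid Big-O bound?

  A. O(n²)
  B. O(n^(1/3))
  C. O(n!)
B

f(n) = n^(1/3) is O(n^(1/3)).
All listed options are valid Big-O bounds (upper bounds),
but O(n^(1/3)) is the tightest (smallest valid bound).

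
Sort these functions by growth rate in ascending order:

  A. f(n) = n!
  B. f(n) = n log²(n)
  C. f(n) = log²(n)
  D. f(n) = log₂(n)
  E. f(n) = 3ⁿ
D < C < B < E < A

Comparing growth rates:
D = log₂(n) is O(log n)
C = log²(n) is O(log² n)
B = n log²(n) is O(n log² n)
E = 3ⁿ is O(3ⁿ)
A = n! is O(n!)

Therefore, the order from slowest to fastest is: D < C < B < E < A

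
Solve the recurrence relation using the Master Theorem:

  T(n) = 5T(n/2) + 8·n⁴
Θ(n⁴)

Master Theorem: a = 5, b = 2, f(n) = 8·n⁴.
Compute the critical exponent d = log₂(5) = 2.322.
Compare f(n) = Θ(n⁴) against n^d:
  k = 4 > d = 2.322, so f(n) = Ω(n^(d+ε)) — Case 3.
  Regularity: a·(n/b)^4/n^4 = a/b^4 = 5/16 < 1 ✓.
  The top-level work dominates: T(n) = Θ(f(n)) = Θ(n⁴).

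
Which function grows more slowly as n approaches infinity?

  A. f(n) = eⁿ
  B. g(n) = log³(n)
B

f(n) = eⁿ is O(eⁿ), while g(n) = log³(n) is O(log³ n).
Since O(log³ n) grows slower than O(eⁿ), g(n) is dominated.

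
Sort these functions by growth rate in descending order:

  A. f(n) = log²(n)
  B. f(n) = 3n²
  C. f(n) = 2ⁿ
C > B > A

Comparing growth rates:
C = 2ⁿ is O(2ⁿ)
B = 3n² is O(n²)
A = log²(n) is O(log² n)

Therefore, the order from fastest to slowest is: C > B > A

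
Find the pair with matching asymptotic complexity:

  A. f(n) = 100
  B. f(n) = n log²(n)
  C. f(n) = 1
A and C

Examining each function:
  A. 100 is O(1)
  B. n log²(n) is O(n log² n)
  C. 1 is O(1)

Functions A and C both have the same complexity class.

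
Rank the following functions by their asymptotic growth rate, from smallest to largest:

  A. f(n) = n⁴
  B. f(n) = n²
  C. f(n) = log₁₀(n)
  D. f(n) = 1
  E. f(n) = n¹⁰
D < C < B < A < E

Comparing growth rates:
D = 1 is O(1)
C = log₁₀(n) is O(log n)
B = n² is O(n²)
A = n⁴ is O(n⁴)
E = n¹⁰ is O(n¹⁰)

Therefore, the order from slowest to fastest is: D < C < B < A < E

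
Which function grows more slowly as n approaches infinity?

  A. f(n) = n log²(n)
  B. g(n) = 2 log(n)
B

f(n) = n log²(n) is O(n log² n), while g(n) = 2 log(n) is O(log n).
Since O(log n) grows slower than O(n log² n), g(n) is dominated.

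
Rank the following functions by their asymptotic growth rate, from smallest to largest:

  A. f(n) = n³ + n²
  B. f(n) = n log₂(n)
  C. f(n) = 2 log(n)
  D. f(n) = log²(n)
C < D < B < A

Comparing growth rates:
C = 2 log(n) is O(log n)
D = log²(n) is O(log² n)
B = n log₂(n) is O(n log n)
A = n³ + n² is O(n³)

Therefore, the order from slowest to fastest is: C < D < B < A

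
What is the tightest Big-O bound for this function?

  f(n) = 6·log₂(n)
O(log n)

The dominant term in 6·log₂(n) is 6·log₂(n), which is Θ(log n).
Constants are absorbed, so the tightest bound is O(log n).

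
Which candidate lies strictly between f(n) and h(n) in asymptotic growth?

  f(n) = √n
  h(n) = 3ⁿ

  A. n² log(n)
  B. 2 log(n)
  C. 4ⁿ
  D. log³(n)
A

We need g(n) with √n = o(g(n)) and g(n) = o(3ⁿ), i.e. O(√n) ≺ g ≺ O(3ⁿ).
Check each option:
  A. n² log(n) — O(n² log n) is strictly between O(√n) and O(3ⁿ) ✓
  B. 2 log(n) — O(log n) does not grow strictly faster than f(n)
  C. 4ⁿ — O(4ⁿ) does not grow strictly slower than h(n)
  D. log³(n) — O(log³ n) does not grow strictly faster than f(n)

Only option A (n² log(n)) lies strictly between.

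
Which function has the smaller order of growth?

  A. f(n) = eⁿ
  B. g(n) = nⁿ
A

f(n) = eⁿ is O(eⁿ), while g(n) = nⁿ is O(nⁿ).
Since O(eⁿ) grows slower than O(nⁿ), f(n) is dominated.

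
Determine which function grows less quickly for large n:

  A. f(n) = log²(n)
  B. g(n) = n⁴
A

f(n) = log²(n) is O(log² n), while g(n) = n⁴ is O(n⁴).
Since O(log² n) grows slower than O(n⁴), f(n) is dominated.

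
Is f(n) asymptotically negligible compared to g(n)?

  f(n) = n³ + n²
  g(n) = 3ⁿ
True

f(n) = n³ + n² is O(n³), and g(n) = 3ⁿ is O(3ⁿ).
Since O(n³) grows strictly slower than O(3ⁿ), f(n) = o(g(n)) is true.
This means lim(n→∞) f(n)/g(n) = 0.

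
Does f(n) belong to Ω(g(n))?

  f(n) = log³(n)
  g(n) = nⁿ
False

f(n) = log³(n) is O(log³ n), and g(n) = nⁿ is O(nⁿ).
Since O(log³ n) grows slower than O(nⁿ), f(n) = Ω(g(n)) is false.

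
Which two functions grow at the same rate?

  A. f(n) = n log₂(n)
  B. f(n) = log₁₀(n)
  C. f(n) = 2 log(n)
B and C

Examining each function:
  A. n log₂(n) is O(n log n)
  B. log₁₀(n) is O(log n)
  C. 2 log(n) is O(log n)

Functions B and C both have the same complexity class.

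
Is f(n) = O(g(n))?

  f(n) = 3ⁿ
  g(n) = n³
False

f(n) = 3ⁿ is O(3ⁿ), and g(n) = n³ is O(n³).
Since O(3ⁿ) grows faster than O(n³), f(n) = O(g(n)) is false.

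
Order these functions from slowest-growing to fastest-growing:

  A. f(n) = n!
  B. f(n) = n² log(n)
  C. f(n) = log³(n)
C < B < A

Comparing growth rates:
C = log³(n) is O(log³ n)
B = n² log(n) is O(n² log n)
A = n! is O(n!)

Therefore, the order from slowest to fastest is: C < B < A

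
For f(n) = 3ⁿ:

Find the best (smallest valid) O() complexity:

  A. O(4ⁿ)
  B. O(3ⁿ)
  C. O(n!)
B

f(n) = 3ⁿ is O(3ⁿ).
All listed options are valid Big-O bounds (upper bounds),
but O(3ⁿ) is the tightest (smallest valid bound).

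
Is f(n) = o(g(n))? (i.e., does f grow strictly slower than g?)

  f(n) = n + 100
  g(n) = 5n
False

f(n) = n + 100 is O(n), and g(n) = 5n is O(n).
Since they have the same growth rate, f(n) = o(g(n)) is false.
(f = o(g) requires f to grow strictly slower, not equal.)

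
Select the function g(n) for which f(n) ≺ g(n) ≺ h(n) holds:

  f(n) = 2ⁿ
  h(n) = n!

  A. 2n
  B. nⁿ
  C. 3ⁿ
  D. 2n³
C

We need g(n) with 2ⁿ = o(g(n)) and g(n) = o(n!), i.e. O(2ⁿ) ≺ g ≺ O(n!).
Check each option:
  A. 2n — O(n) does not grow strictly faster than f(n)
  B. nⁿ — O(nⁿ) does not grow strictly slower than h(n)
  C. 3ⁿ — O(3ⁿ) is strictly between O(2ⁿ) and O(n!) ✓
  D. 2n³ — O(n³) does not grow strictly faster than f(n)

Only option C (3ⁿ) lies strictly between.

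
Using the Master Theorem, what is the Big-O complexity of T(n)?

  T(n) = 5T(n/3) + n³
Θ(n³)

Master Theorem: a = 5, b = 3, f(n) = n³.
Compute the critical exponent d = log₃(5) = 1.465.
Compare f(n) = Θ(n³) against n^d:
  k = 3 > d = 1.465, so f(n) = Ω(n^(d+ε)) — Case 3.
  Regularity: a·(n/b)^3/n^3 = a/b^3 = 5/27 < 1 ✓.
  The top-level work dominates: T(n) = Θ(f(n)) = Θ(n³).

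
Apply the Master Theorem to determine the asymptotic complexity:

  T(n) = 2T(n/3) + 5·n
Θ(n)

Master Theorem: a = 2, b = 3, f(n) = 5·n.
Compute the critical exponent d = log₃(2) = 0.631.
Compare f(n) = Θ(n) against n^d:
  k = 1 > d = 0.631, so f(n) = Ω(n^(d+ε)) — Case 3.
  Regularity: a·(n/b)^1/n^1 = a/b^1 = 2/3 < 1 ✓.
  The top-level work dominates: T(n) = Θ(f(n)) = Θ(n).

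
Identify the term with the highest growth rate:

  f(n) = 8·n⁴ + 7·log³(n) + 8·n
8·n⁴

Looking at each term:
  - 8·n⁴ is O(n⁴)
  - 7·log³(n) is O(log³ n)
  - 8·n is O(n)

The term 8·n⁴ (O(n⁴)) grows fastest and dominates all others.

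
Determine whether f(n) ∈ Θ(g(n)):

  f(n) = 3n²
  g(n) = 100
False

f(n) = 3n² is O(n²), and g(n) = 100 is O(1).
Since they have different growth rates, f(n) = Θ(g(n)) is false.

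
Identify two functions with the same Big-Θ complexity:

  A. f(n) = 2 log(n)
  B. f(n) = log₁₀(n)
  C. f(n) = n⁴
A and B

Examining each function:
  A. 2 log(n) is O(log n)
  B. log₁₀(n) is O(log n)
  C. n⁴ is O(n⁴)

Functions A and B both have the same complexity class.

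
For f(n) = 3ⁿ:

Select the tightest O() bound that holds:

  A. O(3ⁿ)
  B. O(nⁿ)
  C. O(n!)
A

f(n) = 3ⁿ is O(3ⁿ).
All listed options are valid Big-O bounds (upper bounds),
but O(3ⁿ) is the tightest (smallest valid bound).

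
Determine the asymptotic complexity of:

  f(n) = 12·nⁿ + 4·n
O(nⁿ)

The dominant term in 12·nⁿ + 4·n is 12·nⁿ, which is Θ(nⁿ).
Lower-order terms (4·n) are asymptotically negligible.
Constants are absorbed, so the tightest bound is O(nⁿ).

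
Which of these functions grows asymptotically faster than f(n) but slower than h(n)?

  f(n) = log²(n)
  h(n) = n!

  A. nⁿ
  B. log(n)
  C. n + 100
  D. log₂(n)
C

We need g(n) with log²(n) = o(g(n)) and g(n) = o(n!), i.e. O(log² n) ≺ g ≺ O(n!).
Check each option:
  A. nⁿ — O(nⁿ) does not grow strictly slower than h(n)
  B. log(n) — O(log n) does not grow strictly faster than f(n)
  C. n + 100 — O(n) is strictly between O(log² n) and O(n!) ✓
  D. log₂(n) — O(log n) does not grow strictly faster than f(n)

Only option C (n + 100) lies strictly between.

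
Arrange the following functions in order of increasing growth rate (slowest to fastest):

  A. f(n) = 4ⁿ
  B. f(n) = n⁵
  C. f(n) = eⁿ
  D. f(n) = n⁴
D < B < C < A

Comparing growth rates:
D = n⁴ is O(n⁴)
B = n⁵ is O(n⁵)
C = eⁿ is O(eⁿ)
A = 4ⁿ is O(4ⁿ)

Therefore, the order from slowest to fastest is: D < B < C < A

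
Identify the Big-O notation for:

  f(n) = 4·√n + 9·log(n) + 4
O(√n)

The dominant term in 4·√n + 9·log(n) + 4 is 4·√n, which is Θ(√n).
Lower-order terms (9·log(n), 4) are asymptotically negligible.
Constants are absorbed, so the tightest bound is O(√n).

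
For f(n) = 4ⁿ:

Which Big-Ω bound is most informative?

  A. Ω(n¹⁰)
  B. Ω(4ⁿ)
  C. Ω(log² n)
B

f(n) = 4ⁿ is Ω(4ⁿ).
All listed options are valid Big-Ω bounds (lower bounds),
but Ω(4ⁿ) is the tightest (largest valid bound).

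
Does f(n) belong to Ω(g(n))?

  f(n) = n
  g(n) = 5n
True

f(n) = n and g(n) = 5n are both O(n).
Big-Ω permits equal growth rates (f ≥ c·g for some c > 0), so f(n) = Ω(g(n)) is true.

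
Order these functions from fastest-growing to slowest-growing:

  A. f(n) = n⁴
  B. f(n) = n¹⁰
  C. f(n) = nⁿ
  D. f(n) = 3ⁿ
C > D > B > A

Comparing growth rates:
C = nⁿ is O(nⁿ)
D = 3ⁿ is O(3ⁿ)
B = n¹⁰ is O(n¹⁰)
A = n⁴ is O(n⁴)

Therefore, the order from fastest to slowest is: C > D > B > A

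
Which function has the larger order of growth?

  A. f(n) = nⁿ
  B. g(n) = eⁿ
A

f(n) = nⁿ is O(nⁿ), while g(n) = eⁿ is O(eⁿ).
Since O(nⁿ) grows faster than O(eⁿ), f(n) dominates.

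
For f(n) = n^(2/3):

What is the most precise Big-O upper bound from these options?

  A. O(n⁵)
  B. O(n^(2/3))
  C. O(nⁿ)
B

f(n) = n^(2/3) is O(n^(2/3)).
All listed options are valid Big-O bounds (upper bounds),
but O(n^(2/3)) is the tightest (smallest valid bound).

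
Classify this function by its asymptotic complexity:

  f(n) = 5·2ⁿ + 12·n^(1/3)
O(2ⁿ)

The dominant term in 5·2ⁿ + 12·n^(1/3) is 5·2ⁿ, which is Θ(2ⁿ).
Lower-order terms (12·n^(1/3)) are asymptotically negligible.
Constants are absorbed, so the tightest bound is O(2ⁿ).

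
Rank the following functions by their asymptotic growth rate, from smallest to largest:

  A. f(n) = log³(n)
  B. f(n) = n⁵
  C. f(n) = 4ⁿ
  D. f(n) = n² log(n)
A < D < B < C

Comparing growth rates:
A = log³(n) is O(log³ n)
D = n² log(n) is O(n² log n)
B = n⁵ is O(n⁵)
C = 4ⁿ is O(4ⁿ)

Therefore, the order from slowest to fastest is: A < D < B < C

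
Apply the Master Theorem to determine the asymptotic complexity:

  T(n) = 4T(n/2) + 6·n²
Θ(n² log n)

Master Theorem: a = 4, b = 2, f(n) = 6·n².
Compute the critical exponent d = log₂(4) = 2.
Compare f(n) = Θ(n²) against n^d:
  k = 2 = d, so f(n) = Θ(n^d) — Case 2.
  Work is balanced across levels: T(n) = Θ(n^d log n) = Θ(n² log n).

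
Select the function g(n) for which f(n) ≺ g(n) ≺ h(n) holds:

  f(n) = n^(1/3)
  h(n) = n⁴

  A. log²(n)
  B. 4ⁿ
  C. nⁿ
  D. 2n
D

We need g(n) with n^(1/3) = o(g(n)) and g(n) = o(n⁴), i.e. O(n^(1/3)) ≺ g ≺ O(n⁴).
Check each option:
  A. log²(n) — O(log² n) does not grow strictly faster than f(n)
  B. 4ⁿ — O(4ⁿ) does not grow strictly slower than h(n)
  C. nⁿ — O(nⁿ) does not grow strictly slower than h(n)
  D. 2n — O(n) is strictly between O(n^(1/3)) and O(n⁴) ✓

Only option D (2n) lies strictly between.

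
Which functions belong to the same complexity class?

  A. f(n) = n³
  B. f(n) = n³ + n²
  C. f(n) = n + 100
A and B

Examining each function:
  A. n³ is O(n³)
  B. n³ + n² is O(n³)
  C. n + 100 is O(n)

Functions A and B both have the same complexity class.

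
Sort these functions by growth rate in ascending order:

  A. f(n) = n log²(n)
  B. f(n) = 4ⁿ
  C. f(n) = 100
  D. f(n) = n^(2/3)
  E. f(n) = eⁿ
C < D < A < E < B

Comparing growth rates:
C = 100 is O(1)
D = n^(2/3) is O(n^(2/3))
A = n log²(n) is O(n log² n)
E = eⁿ is O(eⁿ)
B = 4ⁿ is O(4ⁿ)

Therefore, the order from slowest to fastest is: C < D < A < E < B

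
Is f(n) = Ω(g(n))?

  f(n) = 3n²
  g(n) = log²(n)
True

f(n) = 3n² is O(n²), and g(n) = log²(n) is O(log² n).
Since O(n²) grows at least as fast as O(log² n), f(n) = Ω(g(n)) is true.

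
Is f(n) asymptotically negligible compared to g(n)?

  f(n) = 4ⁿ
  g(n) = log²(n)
False

f(n) = 4ⁿ is O(4ⁿ), and g(n) = log²(n) is O(log² n).
Since O(4ⁿ) grows faster than or equal to O(log² n), f(n) = o(g(n)) is false.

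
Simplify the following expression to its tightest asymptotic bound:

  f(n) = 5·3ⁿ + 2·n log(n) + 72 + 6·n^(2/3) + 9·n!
Θ(n!)

Order the terms by growth rate: 72 ≺ 6·n^(2/3) ≺ 2·n log(n) ≺ 5·3ⁿ ≺ 9·n!.
The fastest-growing term 9·n! dominates as n → ∞; dropping its constant factor gives Θ(n!).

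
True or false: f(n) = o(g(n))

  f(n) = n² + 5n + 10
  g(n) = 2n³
True

f(n) = n² + 5n + 10 is O(n²), and g(n) = 2n³ is O(n³).
Since O(n²) grows strictly slower than O(n³), f(n) = o(g(n)) is true.
This means lim(n→∞) f(n)/g(n) = 0.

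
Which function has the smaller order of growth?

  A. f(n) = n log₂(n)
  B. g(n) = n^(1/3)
B

f(n) = n log₂(n) is O(n log n), while g(n) = n^(1/3) is O(n^(1/3)).
Since O(n^(1/3)) grows slower than O(n log n), g(n) is dominated.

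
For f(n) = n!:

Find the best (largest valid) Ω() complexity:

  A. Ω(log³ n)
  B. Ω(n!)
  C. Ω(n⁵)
B

f(n) = n! is Ω(n!).
All listed options are valid Big-Ω bounds (lower bounds),
but Ω(n!) is the tightest (largest valid bound).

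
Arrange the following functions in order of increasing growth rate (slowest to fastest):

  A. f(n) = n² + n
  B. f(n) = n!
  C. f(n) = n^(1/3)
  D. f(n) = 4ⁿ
C < A < D < B

Comparing growth rates:
C = n^(1/3) is O(n^(1/3))
A = n² + n is O(n²)
D = 4ⁿ is O(4ⁿ)
B = n! is O(n!)

Therefore, the order from slowest to fastest is: C < A < D < B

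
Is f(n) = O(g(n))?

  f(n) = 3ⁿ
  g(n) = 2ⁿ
False

f(n) = 3ⁿ is O(3ⁿ), and g(n) = 2ⁿ is O(2ⁿ).
Since O(3ⁿ) grows faster than O(2ⁿ), f(n) = O(g(n)) is false.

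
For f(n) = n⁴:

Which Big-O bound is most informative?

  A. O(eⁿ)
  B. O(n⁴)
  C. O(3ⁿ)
B

f(n) = n⁴ is O(n⁴).
All listed options are valid Big-O bounds (upper bounds),
but O(n⁴) is the tightest (smallest valid bound).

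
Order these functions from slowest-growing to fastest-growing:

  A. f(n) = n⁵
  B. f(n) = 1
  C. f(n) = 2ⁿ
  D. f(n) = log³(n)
B < D < A < C

Comparing growth rates:
B = 1 is O(1)
D = log³(n) is O(log³ n)
A = n⁵ is O(n⁵)
C = 2ⁿ is O(2ⁿ)

Therefore, the order from slowest to fastest is: B < D < A < C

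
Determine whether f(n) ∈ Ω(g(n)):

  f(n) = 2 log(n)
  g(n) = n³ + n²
False

f(n) = 2 log(n) is O(log n), and g(n) = n³ + n² is O(n³).
Since O(log n) grows slower than O(n³), f(n) = Ω(g(n)) is false.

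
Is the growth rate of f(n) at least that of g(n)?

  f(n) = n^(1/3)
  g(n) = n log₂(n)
False

f(n) = n^(1/3) is O(n^(1/3)), and g(n) = n log₂(n) is O(n log n).
Since O(n^(1/3)) grows slower than O(n log n), f(n) = Ω(g(n)) is false.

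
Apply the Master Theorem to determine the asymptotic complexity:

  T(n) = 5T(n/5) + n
Θ(n log n)

Master Theorem: a = 5, b = 5, f(n) = n.
Compute the critical exponent d = log₅(5) = 1.
Compare f(n) = Θ(n) against n^d:
  k = 1 = d, so f(n) = Θ(n^d) — Case 2.
  Work is balanced across levels: T(n) = Θ(n^d log n) = Θ(n log n).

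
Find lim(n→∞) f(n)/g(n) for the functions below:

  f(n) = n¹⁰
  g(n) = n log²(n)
∞

Since n¹⁰ (O(n¹⁰)) grows faster than n log²(n) (O(n log² n)),
the ratio f(n)/g(n) → ∞ as n → ∞.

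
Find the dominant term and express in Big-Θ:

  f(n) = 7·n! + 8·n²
Θ(n!)

Order the terms by growth rate: 8·n² ≺ 7·n!.
The fastest-growing term 7·n! dominates as n → ∞; dropping its constant factor gives Θ(n!).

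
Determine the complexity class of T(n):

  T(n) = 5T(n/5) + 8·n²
Θ(n²)

Master Theorem: a = 5, b = 5, f(n) = 8·n².
Compute the critical exponent d = log₅(5) = 1.
Compare f(n) = Θ(n²) against n^d:
  k = 2 > d = 1, so f(n) = Ω(n^(d+ε)) — Case 3.
  Regularity: a·(n/b)^2/n^2 = a/b^2 = 5/25 < 1 ✓.
  The top-level work dominates: T(n) = Θ(f(n)) = Θ(n²).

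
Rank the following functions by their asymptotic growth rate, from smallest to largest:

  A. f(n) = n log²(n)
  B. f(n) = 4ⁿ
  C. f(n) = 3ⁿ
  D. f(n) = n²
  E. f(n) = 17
E < A < D < C < B

Comparing growth rates:
E = 17 is O(1)
A = n log²(n) is O(n log² n)
D = n² is O(n²)
C = 3ⁿ is O(3ⁿ)
B = 4ⁿ is O(4ⁿ)

Therefore, the order from slowest to fastest is: E < A < D < C < B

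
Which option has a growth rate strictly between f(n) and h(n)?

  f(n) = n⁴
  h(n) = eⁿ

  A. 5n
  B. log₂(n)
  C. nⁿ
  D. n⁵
D

We need g(n) with n⁴ = o(g(n)) and g(n) = o(eⁿ), i.e. O(n⁴) ≺ g ≺ O(eⁿ).
Check each option:
  A. 5n — O(n) does not grow strictly faster than f(n)
  B. log₂(n) — O(log n) does not grow strictly faster than f(n)
  C. nⁿ — O(nⁿ) does not grow strictly slower than h(n)
  D. n⁵ — O(n⁵) is strictly between O(n⁴) and O(eⁿ) ✓

Only option D (n⁵) lies strictly between.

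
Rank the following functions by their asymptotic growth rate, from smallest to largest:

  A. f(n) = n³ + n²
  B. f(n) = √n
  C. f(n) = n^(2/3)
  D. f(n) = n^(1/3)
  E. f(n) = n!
D < B < C < A < E

Comparing growth rates:
D = n^(1/3) is O(n^(1/3))
B = √n is O(√n)
C = n^(2/3) is O(n^(2/3))
A = n³ + n² is O(n³)
E = n! is O(n!)

Therefore, the order from slowest to fastest is: D < B < C < A < E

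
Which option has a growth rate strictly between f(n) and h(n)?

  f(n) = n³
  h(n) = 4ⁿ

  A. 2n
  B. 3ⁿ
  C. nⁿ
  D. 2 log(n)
B

We need g(n) with n³ = o(g(n)) and g(n) = o(4ⁿ), i.e. O(n³) ≺ g ≺ O(4ⁿ).
Check each option:
  A. 2n — O(n) does not grow strictly faster than f(n)
  B. 3ⁿ — O(3ⁿ) is strictly between O(n³) and O(4ⁿ) ✓
  C. nⁿ — O(nⁿ) does not grow strictly slower than h(n)
  D. 2 log(n) — O(log n) does not grow strictly faster than f(n)

Only option B (3ⁿ) lies strictly between.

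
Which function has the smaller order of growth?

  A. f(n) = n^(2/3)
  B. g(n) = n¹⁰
A

f(n) = n^(2/3) is O(n^(2/3)), while g(n) = n¹⁰ is O(n¹⁰).
Since O(n^(2/3)) grows slower than O(n¹⁰), f(n) is dominated.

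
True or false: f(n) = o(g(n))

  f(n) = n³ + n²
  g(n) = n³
False

f(n) = n³ + n² is O(n³), and g(n) = n³ is O(n³).
Since they have the same growth rate, f(n) = o(g(n)) is false.
(f = o(g) requires f to grow strictly slower, not equal.)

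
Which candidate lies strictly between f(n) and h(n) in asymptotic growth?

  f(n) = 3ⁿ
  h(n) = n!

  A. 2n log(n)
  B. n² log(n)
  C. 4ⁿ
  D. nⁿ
C

We need g(n) with 3ⁿ = o(g(n)) and g(n) = o(n!), i.e. O(3ⁿ) ≺ g ≺ O(n!).
Check each option:
  A. 2n log(n) — O(n log n) does not grow strictly faster than f(n)
  B. n² log(n) — O(n² log n) does not grow strictly faster than f(n)
  C. 4ⁿ — O(4ⁿ) is strictly between O(3ⁿ) and O(n!) ✓
  D. nⁿ — O(nⁿ) does not grow strictly slower than h(n)

Only option C (4ⁿ) lies strictly between.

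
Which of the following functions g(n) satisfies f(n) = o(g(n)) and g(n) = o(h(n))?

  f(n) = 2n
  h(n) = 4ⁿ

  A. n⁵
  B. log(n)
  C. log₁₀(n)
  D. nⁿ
A

We need g(n) with 2n = o(g(n)) and g(n) = o(4ⁿ), i.e. O(n) ≺ g ≺ O(4ⁿ).
Check each option:
  A. n⁵ — O(n⁵) is strictly between O(n) and O(4ⁿ) ✓
  B. log(n) — O(log n) does not grow strictly faster than f(n)
  C. log₁₀(n) — O(log n) does not grow strictly faster than f(n)
  D. nⁿ — O(nⁿ) does not grow strictly slower than h(n)

Only option A (n⁵) lies strictly between.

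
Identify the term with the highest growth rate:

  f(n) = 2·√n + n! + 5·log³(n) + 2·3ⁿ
n!

Looking at each term:
  - 2·√n is O(√n)
  - n! is O(n!)
  - 5·log³(n) is O(log³ n)
  - 2·3ⁿ is O(3ⁿ)

The term n! (O(n!)) grows fastest and dominates all others.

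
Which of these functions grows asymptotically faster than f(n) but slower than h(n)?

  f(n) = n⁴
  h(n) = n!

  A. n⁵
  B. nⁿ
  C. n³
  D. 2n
A

We need g(n) with n⁴ = o(g(n)) and g(n) = o(n!), i.e. O(n⁴) ≺ g ≺ O(n!).
Check each option:
  A. n⁵ — O(n⁵) is strictly between O(n⁴) and O(n!) ✓
  B. nⁿ — O(nⁿ) does not grow strictly slower than h(n)
  C. n³ — O(n³) does not grow strictly faster than f(n)
  D. 2n — O(n) does not grow strictly faster than f(n)

Only option A (n⁵) lies strictly between.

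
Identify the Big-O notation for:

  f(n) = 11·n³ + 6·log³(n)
O(n³)

The dominant term in 11·n³ + 6·log³(n) is 11·n³, which is Θ(n³).
Lower-order terms (6·log³(n)) are asymptotically negligible.
Constants are absorbed, so the tightest bound is O(n³).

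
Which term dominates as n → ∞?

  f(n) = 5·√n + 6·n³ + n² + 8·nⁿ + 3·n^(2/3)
8·nⁿ

Looking at each term:
  - 5·√n is O(√n)
  - 6·n³ is O(n³)
  - n² is O(n²)
  - 8·nⁿ is O(nⁿ)
  - 3·n^(2/3) is O(n^(2/3))

The term 8·nⁿ (O(nⁿ)) grows fastest and dominates all others.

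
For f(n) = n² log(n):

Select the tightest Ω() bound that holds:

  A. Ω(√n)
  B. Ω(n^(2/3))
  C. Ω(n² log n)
C

f(n) = n² log(n) is Ω(n² log n).
All listed options are valid Big-Ω bounds (lower bounds),
but Ω(n² log n) is the tightest (largest valid bound).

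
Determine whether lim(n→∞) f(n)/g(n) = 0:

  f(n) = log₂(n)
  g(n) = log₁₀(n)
False

f(n) = log₂(n) is O(log n), and g(n) = log₁₀(n) is O(log n).
Since they have the same growth rate, f(n) = o(g(n)) is false.
(f = o(g) requires f to grow strictly slower, not equal.)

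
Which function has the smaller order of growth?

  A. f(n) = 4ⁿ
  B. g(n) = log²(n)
B

f(n) = 4ⁿ is O(4ⁿ), while g(n) = log²(n) is O(log² n).
Since O(log² n) grows slower than O(4ⁿ), g(n) is dominated.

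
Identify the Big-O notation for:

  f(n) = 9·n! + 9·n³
O(n!)

The dominant term in 9·n! + 9·n³ is 9·n!, which is Θ(n!).
Lower-order terms (9·n³) are asymptotically negligible.
Constants are absorbed, so the tightest bound is O(n!).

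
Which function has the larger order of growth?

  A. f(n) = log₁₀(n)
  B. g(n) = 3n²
B

f(n) = log₁₀(n) is O(log n), while g(n) = 3n² is O(n²).
Since O(n²) grows faster than O(log n), g(n) dominates.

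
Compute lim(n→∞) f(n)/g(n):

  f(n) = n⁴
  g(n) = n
∞

Since n⁴ (O(n⁴)) grows faster than n (O(n)),
the ratio f(n)/g(n) → ∞ as n → ∞.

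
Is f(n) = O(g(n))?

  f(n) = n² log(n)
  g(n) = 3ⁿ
True

f(n) = n² log(n) is O(n² log n), and g(n) = 3ⁿ is O(3ⁿ).
Since O(n² log n) ⊆ O(3ⁿ) (f grows no faster than g), f(n) = O(g(n)) is true.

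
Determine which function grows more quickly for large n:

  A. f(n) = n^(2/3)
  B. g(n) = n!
B

f(n) = n^(2/3) is O(n^(2/3)), while g(n) = n! is O(n!).
Since O(n!) grows faster than O(n^(2/3)), g(n) dominates.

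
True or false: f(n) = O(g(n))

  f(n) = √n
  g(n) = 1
False

f(n) = √n is O(√n), and g(n) = 1 is O(1).
Since O(√n) grows faster than O(1), f(n) = O(g(n)) is false.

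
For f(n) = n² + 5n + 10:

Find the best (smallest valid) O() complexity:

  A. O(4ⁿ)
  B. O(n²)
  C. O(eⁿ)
B

f(n) = n² + 5n + 10 is O(n²).
All listed options are valid Big-O bounds (upper bounds),
but O(n²) is the tightest (smallest valid bound).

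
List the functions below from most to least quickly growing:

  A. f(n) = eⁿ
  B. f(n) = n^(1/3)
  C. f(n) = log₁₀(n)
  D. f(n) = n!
D > A > B > C

Comparing growth rates:
D = n! is O(n!)
A = eⁿ is O(eⁿ)
B = n^(1/3) is O(n^(1/3))
C = log₁₀(n) is O(log n)

Therefore, the order from fastest to slowest is: D > A > B > C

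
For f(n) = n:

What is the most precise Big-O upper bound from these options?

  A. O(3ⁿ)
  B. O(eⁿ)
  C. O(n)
C

f(n) = n is O(n).
All listed options are valid Big-O bounds (upper bounds),
but O(n) is the tightest (smallest valid bound).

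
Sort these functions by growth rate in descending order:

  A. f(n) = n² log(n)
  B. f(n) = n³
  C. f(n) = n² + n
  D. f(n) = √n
B > A > C > D

Comparing growth rates:
B = n³ is O(n³)
A = n² log(n) is O(n² log n)
C = n² + n is O(n²)
D = √n is O(√n)

Therefore, the order from fastest to slowest is: B > A > C > D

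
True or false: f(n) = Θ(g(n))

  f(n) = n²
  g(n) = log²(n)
False

f(n) = n² is O(n²), and g(n) = log²(n) is O(log² n).
Since they have different growth rates, f(n) = Θ(g(n)) is false.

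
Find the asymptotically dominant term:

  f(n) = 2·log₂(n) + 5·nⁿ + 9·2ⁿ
5·nⁿ

Looking at each term:
  - 2·log₂(n) is O(log n)
  - 5·nⁿ is O(nⁿ)
  - 9·2ⁿ is O(2ⁿ)

The term 5·nⁿ (O(nⁿ)) grows fastest and dominates all others.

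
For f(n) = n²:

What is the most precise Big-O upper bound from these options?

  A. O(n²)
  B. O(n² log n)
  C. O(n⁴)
A

f(n) = n² is O(n²).
All listed options are valid Big-O bounds (upper bounds),
but O(n²) is the tightest (smallest valid bound).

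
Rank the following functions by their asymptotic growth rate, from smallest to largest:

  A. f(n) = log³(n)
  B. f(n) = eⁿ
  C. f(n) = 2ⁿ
A < C < B

Comparing growth rates:
A = log³(n) is O(log³ n)
C = 2ⁿ is O(2ⁿ)
B = eⁿ is O(eⁿ)

Therefore, the order from slowest to fastest is: A < C < B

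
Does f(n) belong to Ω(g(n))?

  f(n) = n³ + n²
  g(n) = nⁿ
False

f(n) = n³ + n² is O(n³), and g(n) = nⁿ is O(nⁿ).
Since O(n³) grows slower than O(nⁿ), f(n) = Ω(g(n)) is false.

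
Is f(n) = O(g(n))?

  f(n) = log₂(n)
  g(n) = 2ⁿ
True

f(n) = log₂(n) is O(log n), and g(n) = 2ⁿ is O(2ⁿ).
Since O(log n) ⊆ O(2ⁿ) (f grows no faster than g), f(n) = O(g(n)) is true.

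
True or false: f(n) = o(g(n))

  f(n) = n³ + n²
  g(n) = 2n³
False

f(n) = n³ + n² is O(n³), and g(n) = 2n³ is O(n³).
Since they have the same growth rate, f(n) = o(g(n)) is false.
(f = o(g) requires f to grow strictly slower, not equal.)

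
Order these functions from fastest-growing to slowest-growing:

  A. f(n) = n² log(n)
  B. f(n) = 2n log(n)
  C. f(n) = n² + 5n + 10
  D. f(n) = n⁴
D > A > C > B

Comparing growth rates:
D = n⁴ is O(n⁴)
A = n² log(n) is O(n² log n)
C = n² + 5n + 10 is O(n²)
B = 2n log(n) is O(n log n)

Therefore, the order from fastest to slowest is: D > A > C > B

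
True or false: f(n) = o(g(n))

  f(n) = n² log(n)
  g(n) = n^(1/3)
False

f(n) = n² log(n) is O(n² log n), and g(n) = n^(1/3) is O(n^(1/3)).
Since O(n² log n) grows faster than or equal to O(n^(1/3)), f(n) = o(g(n)) is false.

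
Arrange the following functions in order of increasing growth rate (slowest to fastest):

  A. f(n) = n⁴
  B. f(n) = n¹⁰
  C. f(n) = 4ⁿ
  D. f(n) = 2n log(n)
D < A < B < C

Comparing growth rates:
D = 2n log(n) is O(n log n)
A = n⁴ is O(n⁴)
B = n¹⁰ is O(n¹⁰)
C = 4ⁿ is O(4ⁿ)

Therefore, the order from slowest to fastest is: D < A < B < C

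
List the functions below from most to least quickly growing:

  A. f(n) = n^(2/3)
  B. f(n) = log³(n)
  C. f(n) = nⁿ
C > A > B

Comparing growth rates:
C = nⁿ is O(nⁿ)
A = n^(2/3) is O(n^(2/3))
B = log³(n) is O(log³ n)

Therefore, the order from fastest to slowest is: C > A > B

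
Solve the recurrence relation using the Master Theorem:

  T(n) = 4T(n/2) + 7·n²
Θ(n² log n)

Master Theorem: a = 4, b = 2, f(n) = 7·n².
Compute the critical exponent d = log₂(4) = 2.
Compare f(n) = Θ(n²) against n^d:
  k = 2 = d, so f(n) = Θ(n^d) — Case 2.
  Work is balanced across levels: T(n) = Θ(n^d log n) = Θ(n² log n).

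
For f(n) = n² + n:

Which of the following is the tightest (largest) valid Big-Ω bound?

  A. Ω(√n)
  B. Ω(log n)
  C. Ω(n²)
C

f(n) = n² + n is Ω(n²).
All listed options are valid Big-Ω bounds (lower bounds),
but Ω(n²) is the tightest (largest valid bound).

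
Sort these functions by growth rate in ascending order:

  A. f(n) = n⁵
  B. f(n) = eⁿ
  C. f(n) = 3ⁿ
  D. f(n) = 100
D < A < B < C

Comparing growth rates:
D = 100 is O(1)
A = n⁵ is O(n⁵)
B = eⁿ is O(eⁿ)
C = 3ⁿ is O(3ⁿ)

Therefore, the order from slowest to fastest is: D < A < B < C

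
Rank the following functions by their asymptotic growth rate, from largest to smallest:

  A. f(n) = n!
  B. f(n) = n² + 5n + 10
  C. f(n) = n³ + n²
A > C > B

Comparing growth rates:
A = n! is O(n!)
C = n³ + n² is O(n³)
B = n² + 5n + 10 is O(n²)

Therefore, the order from fastest to slowest is: A > C > B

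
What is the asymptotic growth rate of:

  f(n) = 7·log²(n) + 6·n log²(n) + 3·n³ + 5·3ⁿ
Θ(3ⁿ)

Order the terms by growth rate: 7·log²(n) ≺ 6·n log²(n) ≺ 3·n³ ≺ 5·3ⁿ.
The fastest-growing term 5·3ⁿ dominates as n → ∞; dropping its constant factor gives Θ(3ⁿ).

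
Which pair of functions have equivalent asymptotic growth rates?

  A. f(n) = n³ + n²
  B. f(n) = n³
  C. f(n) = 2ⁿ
A and B

Examining each function:
  A. n³ + n² is O(n³)
  B. n³ is O(n³)
  C. 2ⁿ is O(2ⁿ)

Functions A and B both have the same complexity class.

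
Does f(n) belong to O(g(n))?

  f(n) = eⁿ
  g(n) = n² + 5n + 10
False

f(n) = eⁿ is O(eⁿ), and g(n) = n² + 5n + 10 is O(n²).
Since O(eⁿ) grows faster than O(n²), f(n) = O(g(n)) is false.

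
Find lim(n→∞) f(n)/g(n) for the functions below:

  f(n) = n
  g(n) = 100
∞

Since n (O(n)) grows faster than 100 (O(1)),
the ratio f(n)/g(n) → ∞ as n → ∞.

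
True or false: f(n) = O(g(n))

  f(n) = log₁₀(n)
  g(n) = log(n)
True

f(n) = log₁₀(n) and g(n) = log(n) are both O(log n).
Big-O permits equal growth rates (f ≤ c·g for some c), so f(n) = O(g(n)) is true.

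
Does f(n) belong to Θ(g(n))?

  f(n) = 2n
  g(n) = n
True

f(n) = 2n and g(n) = n are both O(n).
Since they have the same asymptotic growth rate, f(n) = Θ(g(n)) is true.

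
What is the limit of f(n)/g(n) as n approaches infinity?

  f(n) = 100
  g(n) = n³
0

Since 100 (O(1)) grows slower than n³ (O(n³)),
the ratio f(n)/g(n) → 0 as n → ∞.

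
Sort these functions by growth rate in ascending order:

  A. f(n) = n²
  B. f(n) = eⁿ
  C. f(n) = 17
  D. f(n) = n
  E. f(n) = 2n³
C < D < A < E < B

Comparing growth rates:
C = 17 is O(1)
D = n is O(n)
A = n² is O(n²)
E = 2n³ is O(n³)
B = eⁿ is O(eⁿ)

Therefore, the order from slowest to fastest is: C < D < A < E < B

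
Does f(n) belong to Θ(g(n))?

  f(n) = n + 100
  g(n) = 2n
True

f(n) = n + 100 and g(n) = 2n are both O(n).
Since they have the same asymptotic growth rate, f(n) = Θ(g(n)) is true.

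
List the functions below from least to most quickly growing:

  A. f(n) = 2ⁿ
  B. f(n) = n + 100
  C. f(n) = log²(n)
C < B < A

Comparing growth rates:
C = log²(n) is O(log² n)
B = n + 100 is O(n)
A = 2ⁿ is O(2ⁿ)

Therefore, the order from slowest to fastest is: C < B < A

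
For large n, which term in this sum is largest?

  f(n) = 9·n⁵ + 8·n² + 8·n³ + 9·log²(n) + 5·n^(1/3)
9·n⁵

Looking at each term:
  - 9·n⁵ is O(n⁵)
  - 8·n² is O(n²)
  - 8·n³ is O(n³)
  - 9·log²(n) is O(log² n)
  - 5·n^(1/3) is O(n^(1/3))

The term 9·n⁵ (O(n⁵)) grows fastest and dominates all others.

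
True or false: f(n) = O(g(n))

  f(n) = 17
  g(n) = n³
True

f(n) = 17 is O(1), and g(n) = n³ is O(n³).
Since O(1) ⊆ O(n³) (f grows no faster than g), f(n) = O(g(n)) is true.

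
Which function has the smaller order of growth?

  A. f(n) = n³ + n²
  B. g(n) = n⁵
A

f(n) = n³ + n² is O(n³), while g(n) = n⁵ is O(n⁵).
Since O(n³) grows slower than O(n⁵), f(n) is dominated.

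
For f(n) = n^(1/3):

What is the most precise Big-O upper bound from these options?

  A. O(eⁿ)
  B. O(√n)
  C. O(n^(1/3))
C

f(n) = n^(1/3) is O(n^(1/3)).
All listed options are valid Big-O bounds (upper bounds),
but O(n^(1/3)) is the tightest (smallest valid bound).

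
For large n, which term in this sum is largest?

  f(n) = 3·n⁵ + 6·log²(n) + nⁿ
nⁿ

Looking at each term:
  - 3·n⁵ is O(n⁵)
  - 6·log²(n) is O(log² n)
  - nⁿ is O(nⁿ)

The term nⁿ (O(nⁿ)) grows fastest and dominates all others.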